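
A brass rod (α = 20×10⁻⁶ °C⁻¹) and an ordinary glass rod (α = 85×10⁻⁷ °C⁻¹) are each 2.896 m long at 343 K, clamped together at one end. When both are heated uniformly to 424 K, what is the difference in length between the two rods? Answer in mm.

2.70 mm

ΔT = 81 K
brass: ΔL = 20×10⁻⁶ × 2.896 m × 81 = 4.6915×10⁻³ m = 4.6915 mm
ordinary glass: ΔL = 85×10⁻⁷ × 2.896 m × 81 = 1.9939×10⁻³ m = 1.9939 mm
difference = 4.6915 − 1.9939 = 2.6976 mm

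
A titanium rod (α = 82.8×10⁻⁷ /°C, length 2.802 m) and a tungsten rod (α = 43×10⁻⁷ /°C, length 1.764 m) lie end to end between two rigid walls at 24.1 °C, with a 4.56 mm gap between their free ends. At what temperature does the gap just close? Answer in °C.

T = 172 °C

α₁L₁ = 2.320056×10⁻⁵ m/K, α₂L₂ = 7.5852×10⁻⁶ m/K → total 3.078576×10⁻⁵ m/K
ΔT = g/(α₁L₁+α₂L₂) = 4.56×10⁻³ / 3.078576×10⁻⁵ = 148.12 K
T = 24.1 + 148.12 = 172.22 °C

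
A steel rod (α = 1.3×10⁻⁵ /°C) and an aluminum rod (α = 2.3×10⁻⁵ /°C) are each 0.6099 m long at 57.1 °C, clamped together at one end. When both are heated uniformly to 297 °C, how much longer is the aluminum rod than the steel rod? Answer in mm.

1.46 mm

ΔT = 239.9 K
steel: ΔL = 1.3×10⁻⁵ × 0.6099 m × 239.9 = 1.9021×10⁻³ m = 1.9021 mm
aluminum: ΔL = 2.3×10⁻⁵ × 0.6099 m × 239.9 = 3.3652×10⁻³ m = 3.3652 mm
difference = 3.3652 − 1.9021 = 1.4631 mm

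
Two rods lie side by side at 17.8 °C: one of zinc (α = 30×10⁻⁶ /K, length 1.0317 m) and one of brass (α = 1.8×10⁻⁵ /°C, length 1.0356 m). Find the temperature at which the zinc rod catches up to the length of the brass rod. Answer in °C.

Equal length when α₁L₁ΔT − α₂L₂ΔT = L₂ − L₁ = 3.90×10⁻³ m
α₁L₁ = 3.0951×10⁻⁵, α₂L₂ = 1.86408×10⁻⁵ → Δ(αL) = 1.23102×10⁻⁵ m/K
ΔT = 3.90×10⁻³ / 1.23102×10⁻⁵ = 316.810 K, so T = 17.8 + 316.810 = 334.610 °C

T = 334.6 °C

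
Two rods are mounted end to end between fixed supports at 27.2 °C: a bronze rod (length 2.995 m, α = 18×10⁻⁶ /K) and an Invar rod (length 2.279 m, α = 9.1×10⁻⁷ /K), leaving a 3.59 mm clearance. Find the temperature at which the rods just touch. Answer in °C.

T = 91.3 °C

α₁L₁ = 5.391×10⁻⁵ m/K, α₂L₂ = 2.07389×10⁻⁶ m/K → total 5.598389×10⁻⁵ m/K
ΔT = g/(α₁L₁+α₂L₂) = 3.59×10⁻³ / 5.598389×10⁻⁵ = 64.126 K
T = 27.2 + 64.126 = 91.326 °C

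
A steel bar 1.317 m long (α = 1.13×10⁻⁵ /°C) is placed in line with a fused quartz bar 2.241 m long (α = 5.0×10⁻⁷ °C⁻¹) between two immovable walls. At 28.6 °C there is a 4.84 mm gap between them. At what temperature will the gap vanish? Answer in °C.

Gap closes when ΔL₁ + ΔL₂ = 4.84 mm = 4.84×10⁻³ m
(α₁L₁ + α₂L₂)ΔT = g
α₁L₁ + α₂L₂ = 1.13×10⁻⁵×1.317 + 5.0×10⁻⁷×2.241 = 1.60026×10⁻⁵ m/K
ΔT = 4.84×10⁻³ / 1.60026×10⁻⁵ = 302.45 K
T = 28.6 + 302.45 = 331.05 °C

T = 331 °C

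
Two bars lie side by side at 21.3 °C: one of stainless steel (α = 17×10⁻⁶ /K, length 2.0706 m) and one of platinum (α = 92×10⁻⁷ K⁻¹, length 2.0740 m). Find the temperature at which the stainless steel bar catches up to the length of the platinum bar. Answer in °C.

L₁(1 + α₁ΔT) = L₂(1 + α₂ΔT) ⇒ ΔT = (L₂ − L₁)/(α₁L₁ − α₂L₂)
L₂ − L₁ = 2.0740 − 2.0706 = 3.40×10⁻³ m
α₁L₁ − α₂L₂ = 17×10⁻⁶×2.0706 − 92×10⁻⁷×2.0740 = 1.61194×10⁻⁵ m/K
ΔT = 3.40×10⁻³ / 1.61194×10⁻⁵ = 210.926 K
T = 21.3 + 210.926 = 232.226 °C

T = 232.2 °C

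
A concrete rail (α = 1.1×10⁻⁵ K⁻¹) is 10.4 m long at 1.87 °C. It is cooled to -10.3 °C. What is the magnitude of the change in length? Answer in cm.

|ΔT| = |-10.3 − 1.87| = 12.17 K
ΔL = αL₀ΔT = (1.1×10⁻⁵)(10.4)(12.17) = 1.39×10⁻³ m

ΔL = 0.139 cm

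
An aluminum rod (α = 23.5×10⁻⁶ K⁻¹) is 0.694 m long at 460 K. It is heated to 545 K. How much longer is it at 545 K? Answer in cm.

|ΔT| = |545 − 460| = 85 K
ΔL = αL₀ΔT = (23.5×10⁻⁶)(0.694)(85) = 1.39×10⁻³ m

ΔL = 0.139 cm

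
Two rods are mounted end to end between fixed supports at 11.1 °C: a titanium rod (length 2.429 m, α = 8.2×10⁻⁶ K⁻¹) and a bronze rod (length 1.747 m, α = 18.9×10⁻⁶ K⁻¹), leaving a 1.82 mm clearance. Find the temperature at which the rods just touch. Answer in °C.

T = 45.5 °C

α₁L₁ = 1.99178×10⁻⁵ m/K, α₂L₂ = 3.30183×10⁻⁵ m/K → total 5.29361×10⁻⁵ m/K
ΔT = g/(α₁L₁+α₂L₂) = 1.82×10⁻³ / 5.29361×10⁻⁵ = 34.381 K
T = 11.1 + 34.381 = 45.481 °C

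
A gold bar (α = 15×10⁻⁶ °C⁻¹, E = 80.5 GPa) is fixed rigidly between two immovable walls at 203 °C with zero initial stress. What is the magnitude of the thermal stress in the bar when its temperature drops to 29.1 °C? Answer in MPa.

σ = 210 MPa

Fully constrained: the free strain ε = αΔT is blocked, so σ = Eε = EαΔT.
|ΔT| = 173.9 K
σ = 80.5×10⁹ × 15×10⁻⁶ × 173.9 = 2.10×10⁸ Pa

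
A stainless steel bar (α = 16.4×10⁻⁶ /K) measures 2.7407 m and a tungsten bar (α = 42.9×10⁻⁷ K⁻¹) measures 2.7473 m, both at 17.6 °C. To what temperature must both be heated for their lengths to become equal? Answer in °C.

T = 216.6 °C

L₁(1 + α₁ΔT) = L₂(1 + α₂ΔT) ⇒ ΔT = (L₂ − L₁)/(α₁L₁ − α₂L₂)
L₂ − L₁ = 2.7473 − 2.7407 = 6.60×10⁻³ m
α₁L₁ − α₂L₂ = 16.4×10⁻⁶×2.7407 − 42.9×10⁻⁷×2.7473 = 3.3161563×10⁻⁵ m/K
ΔT = 6.60×10⁻³ / 3.3161563×10⁻⁵ = 199.026 K
T = 17.6 + 199.026 = 216.626 °C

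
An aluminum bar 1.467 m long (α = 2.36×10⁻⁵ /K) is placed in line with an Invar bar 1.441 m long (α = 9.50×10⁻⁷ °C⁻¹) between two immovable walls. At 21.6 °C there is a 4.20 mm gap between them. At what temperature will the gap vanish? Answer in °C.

T = 138 °C

α₁L₁ = 3.46212×10⁻⁵ m/K, α₂L₂ = 1.36895×10⁻⁶ m/K → total 3.599015×10⁻⁵ m/K
ΔT = g/(α₁L₁+α₂L₂) = 4.20×10⁻³ / 3.599015×10⁻⁵ = 116.70 K
T = 21.6 + 116.70 = 138.30 °C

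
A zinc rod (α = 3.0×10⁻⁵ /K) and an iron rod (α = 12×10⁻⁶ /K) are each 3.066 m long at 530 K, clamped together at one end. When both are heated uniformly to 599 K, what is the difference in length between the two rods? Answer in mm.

ΔT = 69 K
zinc: ΔL = 3.0×10⁻⁵ × 3.066 m × 69 = 6.3466×10⁻³ m = 6.3466 mm
iron: ΔL = 12×10⁻⁶ × 3.066 m × 69 = 2.5386×10⁻³ m = 2.5386 mm
difference = 6.3466 − 2.5386 = 3.8080 mm

3.81 mm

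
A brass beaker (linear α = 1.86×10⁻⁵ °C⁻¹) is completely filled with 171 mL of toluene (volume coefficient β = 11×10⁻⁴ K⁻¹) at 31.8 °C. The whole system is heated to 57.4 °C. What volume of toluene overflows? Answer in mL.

4.57 mL

The beaker also expands: β_container ≈ 3α = 5.58×10⁻⁵ /K
Net overflow = V₀(β_liq − 3α_cont)ΔT
β − 3α = 1.10×10⁻³ − 5.58×10⁻⁵ = 1.0442×10⁻³ /K; ΔT = 25.6 K
ΔV = 171 × 1.0442×10⁻³ × 25.6 = 4.57 mL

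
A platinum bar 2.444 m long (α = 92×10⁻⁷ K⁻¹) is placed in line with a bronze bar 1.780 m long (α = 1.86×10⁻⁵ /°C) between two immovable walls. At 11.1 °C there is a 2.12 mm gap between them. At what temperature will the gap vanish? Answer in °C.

T = 49.2 °C

Gap closes when ΔL₁ + ΔL₂ = 2.12 mm = 2.12×10⁻³ m
(α₁L₁ + α₂L₂)ΔT = g
α₁L₁ + α₂L₂ = 92×10⁻⁷×2.444 + 1.86×10⁻⁵×1.780 = 5.55928×10⁻⁵ m/K
ΔT = 2.12×10⁻³ / 5.55928×10⁻⁵ = 38.134 K
T = 11.1 + 38.134 = 49.234 °C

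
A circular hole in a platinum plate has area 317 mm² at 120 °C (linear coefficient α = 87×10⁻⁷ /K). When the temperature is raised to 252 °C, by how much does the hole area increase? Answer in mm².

Area coefficient ≈ 2α; |ΔT| = 132 K
ΔA = 2αA₀ΔT = 2(87×10⁻⁷)(317)(132) = 0.728 mm²

ΔA = 0.728 mm²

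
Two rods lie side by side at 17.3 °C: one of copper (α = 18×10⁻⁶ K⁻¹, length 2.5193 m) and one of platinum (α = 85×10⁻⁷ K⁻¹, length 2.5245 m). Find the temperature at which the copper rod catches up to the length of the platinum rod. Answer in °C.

Equal length when α₁L₁ΔT − α₂L₂ΔT = L₂ − L₁ = 5.20×10⁻³ m
α₁L₁ = 4.53474×10⁻⁵, α₂L₂ = 2.145825×10⁻⁵ → Δ(αL) = 2.388915×10⁻⁵ m/K
ΔT = 5.20×10⁻³ / 2.388915×10⁻⁵ = 217.672 K, so T = 17.3 + 217.672 = 234.972 °C

T = 235.0 °C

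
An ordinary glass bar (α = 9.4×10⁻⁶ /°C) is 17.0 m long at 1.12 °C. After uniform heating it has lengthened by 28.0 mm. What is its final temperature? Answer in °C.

ΔL = αL₀ΔT ⇒ ΔT = ΔL / (αL₀)
ΔT = 28.0×10⁻³ m / (9.4×10⁻⁶ × 17.0 m) = 175.22 K
T = 1.12 + 175.22 = 176.34 °C

T = 176 °C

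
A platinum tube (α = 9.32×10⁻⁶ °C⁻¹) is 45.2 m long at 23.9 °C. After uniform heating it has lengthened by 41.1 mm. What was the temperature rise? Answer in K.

ΔL = αL₀ΔT ⇒ ΔT = ΔL / (αL₀)
ΔT = 41.1×10⁻³ m / (9.32×10⁻⁶ × 45.2 m) = 97.564 K

ΔT = 97.6 K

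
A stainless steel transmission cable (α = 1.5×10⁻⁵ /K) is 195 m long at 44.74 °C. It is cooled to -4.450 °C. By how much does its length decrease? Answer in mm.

ΔL = 144 mm

|ΔT| = |-4.450 − 44.74| = 49.190 K
ΔL = αL₀ΔT = (1.5×10⁻⁵)(195)(49.190) = 1.44×10⁻¹ m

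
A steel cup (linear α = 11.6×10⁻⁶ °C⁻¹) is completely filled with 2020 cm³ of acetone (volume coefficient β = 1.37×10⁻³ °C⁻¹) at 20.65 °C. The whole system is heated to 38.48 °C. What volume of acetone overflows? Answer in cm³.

48.1 cm³

The cup also expands: β_container ≈ 3α = 3.48×10⁻⁵ /K
Net overflow = V₀(β_liq − 3α_cont)ΔT
β − 3α = 1.37×10⁻³ − 3.48×10⁻⁵ = 1.3352×10⁻³ /K; ΔT = 17.83 K
ΔV = 2020 × 1.3352×10⁻³ × 17.83 = 48.1 cm³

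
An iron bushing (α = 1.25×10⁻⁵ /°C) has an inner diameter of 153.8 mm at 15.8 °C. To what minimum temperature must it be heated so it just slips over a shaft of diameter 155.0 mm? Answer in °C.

T = 640 °C

Required Δd = 155.0 − 153.8 = 1.2 mm
Δd = αd₀ΔT ⇒ ΔT = Δd/(αd₀) = 1.2 / (1.25×10⁻⁵ × 153.8) = 624.19 K
T_min = 15.8 + 624.19 = 639.99 °C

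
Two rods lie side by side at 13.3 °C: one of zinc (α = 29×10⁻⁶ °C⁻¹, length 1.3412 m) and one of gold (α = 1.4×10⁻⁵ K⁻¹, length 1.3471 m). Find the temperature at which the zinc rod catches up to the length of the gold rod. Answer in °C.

Equal length when α₁L₁ΔT − α₂L₂ΔT = L₂ − L₁ = 5.90×10⁻³ m
α₁L₁ = 3.88948×10⁻⁵, α₂L₂ = 1.88594×10⁻⁵ → Δ(αL) = 2.00354×10⁻⁵ m/K
ΔT = 5.90×10⁻³ / 2.00354×10⁻⁵ = 294.479 K, so T = 13.3 + 294.479 = 307.779 °C

T = 307.8 °C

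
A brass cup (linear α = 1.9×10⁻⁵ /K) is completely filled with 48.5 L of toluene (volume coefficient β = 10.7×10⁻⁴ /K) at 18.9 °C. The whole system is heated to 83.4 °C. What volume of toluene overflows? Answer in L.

The cup also expands: β_container ≈ 3α = 5.7×10⁻⁵ /K
Net overflow = V₀(β_liq − 3α_cont)ΔT
β − 3α = 1.07×10⁻³ − 5.7×10⁻⁵ = 1.013×10⁻³ /K; ΔT = 64.5 K
ΔV = 48.5 × 1.013×10⁻³ × 64.5 = 3.17 L

3.17 L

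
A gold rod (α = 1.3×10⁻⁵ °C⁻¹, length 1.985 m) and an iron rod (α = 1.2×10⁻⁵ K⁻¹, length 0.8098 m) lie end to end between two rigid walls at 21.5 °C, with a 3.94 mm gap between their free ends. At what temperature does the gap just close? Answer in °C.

Gap closes when ΔL₁ + ΔL₂ = 3.94 mm = 3.94×10⁻³ m
(α₁L₁ + α₂L₂)ΔT = g
α₁L₁ + α₂L₂ = 1.3×10⁻⁵×1.985 + 1.2×10⁻⁵×0.8098 = 3.55226×10⁻⁵ m/K
ΔT = 3.94×10⁻³ / 3.55226×10⁻⁵ = 110.92 K
T = 21.5 + 110.92 = 132.42 °C

T = 132 °C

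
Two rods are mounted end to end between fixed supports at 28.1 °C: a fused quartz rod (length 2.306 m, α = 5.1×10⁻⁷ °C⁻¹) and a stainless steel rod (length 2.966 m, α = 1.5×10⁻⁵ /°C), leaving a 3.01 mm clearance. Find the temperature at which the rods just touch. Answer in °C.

T = 94.0 °C

Gap closes when ΔL₁ + ΔL₂ = 3.01 mm = 3.01×10⁻³ m
(α₁L₁ + α₂L₂)ΔT = g
α₁L₁ + α₂L₂ = 5.1×10⁻⁷×2.306 + 1.5×10⁻⁵×2.966 = 4.566606×10⁻⁵ m/K
ΔT = 3.01×10⁻³ / 4.566606×10⁻⁵ = 65.913 K
T = 28.1 + 65.913 = 94.013 °C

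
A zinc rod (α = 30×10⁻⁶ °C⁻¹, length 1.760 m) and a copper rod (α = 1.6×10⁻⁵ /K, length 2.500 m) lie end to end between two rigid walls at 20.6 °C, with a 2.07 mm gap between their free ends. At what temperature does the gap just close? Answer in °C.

T = 42.9 °C

α₁L₁ = 5.280×10⁻⁵ m/K, α₂L₂ = 4.000×10⁻⁵ m/K → total 9.28×10⁻⁵ m/K
ΔT = g/(α₁L₁+α₂L₂) = 2.07×10⁻³ / 9.28×10⁻⁵ = 22.306 K
T = 20.6 + 22.306 = 42.906 °C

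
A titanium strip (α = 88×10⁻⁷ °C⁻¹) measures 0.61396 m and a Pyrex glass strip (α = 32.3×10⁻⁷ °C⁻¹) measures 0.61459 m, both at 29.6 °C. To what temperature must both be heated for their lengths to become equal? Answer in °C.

T = 213.9 °C

Equal length when α₁L₁ΔT − α₂L₂ΔT = L₂ − L₁ = 6.30×10⁻⁴ m
α₁L₁ = 5.402848×10⁻⁶, α₂L₂ = 1.9851257×10⁻⁶ → Δ(αL) = 3.4177223×10⁻⁶ m/K
ΔT = 6.30×10⁻⁴ / 3.4177223×10⁻⁶ = 184.333 K, so T = 29.6 + 184.333 = 213.933 °C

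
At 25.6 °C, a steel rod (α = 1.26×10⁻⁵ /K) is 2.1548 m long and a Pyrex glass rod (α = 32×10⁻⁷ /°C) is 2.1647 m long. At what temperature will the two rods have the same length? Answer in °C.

Equal length when α₁L₁ΔT − α₂L₂ΔT = L₂ − L₁ = 9.90×10⁻³ m
α₁L₁ = 2.715048×10⁻⁵, α₂L₂ = 6.92704×10⁻⁶ → Δ(αL) = 2.022344×10⁻⁵ m/K
ΔT = 9.90×10⁻³ / 2.022344×10⁻⁵ = 489.531 K, so T = 25.6 + 489.531 = 515.131 °C

T = 515.1 °C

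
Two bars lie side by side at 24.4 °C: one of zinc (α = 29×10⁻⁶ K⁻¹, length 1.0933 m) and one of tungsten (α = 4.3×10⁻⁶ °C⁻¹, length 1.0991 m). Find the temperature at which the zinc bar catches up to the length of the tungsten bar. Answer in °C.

T = 239.4 °C

L₁(1 + α₁ΔT) = L₂(1 + α₂ΔT) ⇒ ΔT = (L₂ − L₁)/(α₁L₁ − α₂L₂)
L₂ − L₁ = 1.0991 − 1.0933 = 5.80×10⁻³ m
α₁L₁ − α₂L₂ = 29×10⁻⁶×1.0933 − 4.3×10⁻⁶×1.0991 = 2.697957×10⁻⁵ m/K
ΔT = 5.80×10⁻³ / 2.697957×10⁻⁵ = 214.977 K
T = 24.4 + 214.977 = 239.377 °C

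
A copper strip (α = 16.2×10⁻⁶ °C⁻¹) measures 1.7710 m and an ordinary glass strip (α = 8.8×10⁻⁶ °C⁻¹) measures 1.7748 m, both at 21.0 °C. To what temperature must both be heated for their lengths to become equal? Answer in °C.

L₁(1 + α₁ΔT) = L₂(1 + α₂ΔT) ⇒ ΔT = (L₂ − L₁)/(α₁L₁ − α₂L₂)
L₂ − L₁ = 1.7748 − 1.7710 = 3.80×10⁻³ m
α₁L₁ − α₂L₂ = 16.2×10⁻⁶×1.7710 − 8.8×10⁻⁶×1.7748 = 1.307196×10⁻⁵ m/K
ΔT = 3.80×10⁻³ / 1.307196×10⁻⁵ = 290.699 K
T = 21.0 + 290.699 = 311.699 °C

T = 311.7 °C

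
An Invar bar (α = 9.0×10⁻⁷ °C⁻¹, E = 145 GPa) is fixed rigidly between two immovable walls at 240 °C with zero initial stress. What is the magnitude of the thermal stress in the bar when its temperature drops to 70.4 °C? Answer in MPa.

σ = 22.1 MPa

Fully constrained: the free strain ε = αΔT is blocked, so σ = Eε = EαΔT.
|ΔT| = 169.6 K
σ = 145×10⁹ × 9.0×10⁻⁷ × 169.6 = 2.21×10⁷ Pa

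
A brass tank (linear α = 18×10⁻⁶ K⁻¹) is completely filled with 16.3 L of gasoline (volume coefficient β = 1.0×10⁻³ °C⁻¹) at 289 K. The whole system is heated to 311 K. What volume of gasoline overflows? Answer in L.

0.339 L

The tank also expands: β_container ≈ 3α = 5.4×10⁻⁵ /K
Net overflow = V₀(β_liq − 3α_cont)ΔT
β − 3α = 1.00×10⁻³ − 5.4×10⁻⁵ = 9.46×10⁻⁴ /K; ΔT = 22 K
ΔV = 16.3 × 9.46×10⁻⁴ × 22 = 0.339 L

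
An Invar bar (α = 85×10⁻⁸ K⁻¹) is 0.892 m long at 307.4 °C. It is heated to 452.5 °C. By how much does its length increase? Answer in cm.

|ΔT| = |452.5 − 307.4| = 145.1 K
ΔL = αL₀ΔT = (85×10⁻⁸)(0.892)(145.1) = 1.10×10⁻⁴ m

ΔL = 0.0110 cm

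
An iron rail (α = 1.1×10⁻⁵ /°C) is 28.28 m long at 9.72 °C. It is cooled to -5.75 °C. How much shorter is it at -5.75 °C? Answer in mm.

|ΔT| = |-5.75 − 9.72| = 15.47 K
ΔL = αL₀ΔT = (1.1×10⁻⁵)(28.28)(15.47) = 4.81×10⁻³ m

ΔL = 4.81 mm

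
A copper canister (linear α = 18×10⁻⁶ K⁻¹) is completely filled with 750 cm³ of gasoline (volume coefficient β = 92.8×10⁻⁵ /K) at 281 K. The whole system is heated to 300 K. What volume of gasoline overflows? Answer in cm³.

12.5 cm³

The canister also expands: β_container ≈ 3α = 5.4×10⁻⁵ /K
Net overflow = V₀(β_liq − 3α_cont)ΔT
β − 3α = 9.28×10⁻⁴ − 5.4×10⁻⁵ = 8.74×10⁻⁴ /K; ΔT = 19 K
ΔV = 750 × 8.74×10⁻⁴ × 19 = 12.5 cm³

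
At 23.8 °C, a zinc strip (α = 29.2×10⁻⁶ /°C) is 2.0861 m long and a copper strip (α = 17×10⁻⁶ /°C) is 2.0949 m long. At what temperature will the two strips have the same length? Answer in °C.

L₁(1 + α₁ΔT) = L₂(1 + α₂ΔT) ⇒ ΔT = (L₂ − L₁)/(α₁L₁ − α₂L₂)
L₂ − L₁ = 2.0949 − 2.0861 = 8.80×10⁻³ m
α₁L₁ − α₂L₂ = 29.2×10⁻⁶×2.0861 − 17×10⁻⁶×2.0949 = 2.530082×10⁻⁵ m/K
ΔT = 8.80×10⁻³ / 2.530082×10⁻⁵ = 347.815 K
T = 23.8 + 347.815 = 371.615 °C

T = 371.6 °C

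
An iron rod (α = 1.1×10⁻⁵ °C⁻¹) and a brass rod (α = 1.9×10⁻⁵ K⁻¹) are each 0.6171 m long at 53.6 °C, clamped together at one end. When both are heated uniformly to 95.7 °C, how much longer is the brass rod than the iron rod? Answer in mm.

0.208 mm

ΔT = 42.1 K
iron: ΔL = 1.1×10⁻⁵ × 0.6171 m × 42.1 = 2.8578×10⁻⁴ m = 0.28578 mm
brass: ΔL = 1.9×10⁻⁵ × 0.6171 m × 42.1 = 4.9362×10⁻⁴ m = 0.49362 mm
difference = 0.49362 − 0.28578 = 0.20784 mm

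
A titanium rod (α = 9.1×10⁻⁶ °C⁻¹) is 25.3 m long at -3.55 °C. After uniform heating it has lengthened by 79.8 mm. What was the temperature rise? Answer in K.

ΔT = 347 K

ΔL = αL₀ΔT ⇒ ΔT = ΔL / (αL₀)
ΔT = 79.8×10⁻³ m / (9.1×10⁻⁶ × 25.3 m) = 346.61 K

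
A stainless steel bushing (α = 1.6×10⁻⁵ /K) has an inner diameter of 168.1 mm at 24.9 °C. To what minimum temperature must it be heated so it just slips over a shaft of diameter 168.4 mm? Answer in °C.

Required Δd = 168.4 − 168.1 = 0.3 mm
Δd = αd₀ΔT ⇒ ΔT = Δd/(αd₀) = 0.3 / (1.6×10⁻⁵ × 168.1) = 111.54 K
T_min = 24.9 + 111.54 = 136.44 °C

T = 136 °C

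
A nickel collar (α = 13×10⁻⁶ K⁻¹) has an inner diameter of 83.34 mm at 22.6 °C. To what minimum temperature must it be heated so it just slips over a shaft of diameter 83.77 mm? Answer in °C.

Required Δd = 83.77 − 83.34 = 0.43 mm
Δd = αd₀ΔT ⇒ ΔT = Δd/(αd₀) = 0.43 / (13×10⁻⁶ × 83.34) = 396.89 K
T_min = 22.6 + 396.89 = 419.49 °C

T = 419 °C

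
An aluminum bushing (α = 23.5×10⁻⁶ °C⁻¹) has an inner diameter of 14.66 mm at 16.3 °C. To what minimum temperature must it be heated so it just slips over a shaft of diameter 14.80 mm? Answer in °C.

Required Δd = 14.80 − 14.66 = 0.14 mm
Δd = αd₀ΔT ⇒ ΔT = Δd/(αd₀) = 0.14 / (23.5×10⁻⁶ × 14.66) = 406.37 K
T_min = 16.3 + 406.37 = 422.67 °C

T = 423 °C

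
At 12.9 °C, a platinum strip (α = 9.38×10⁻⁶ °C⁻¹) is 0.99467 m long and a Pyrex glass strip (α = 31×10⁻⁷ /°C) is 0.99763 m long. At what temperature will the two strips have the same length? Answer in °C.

T = 487.5 °C

L₁(1 + α₁ΔT) = L₂(1 + α₂ΔT) ⇒ ΔT = (L₂ − L₁)/(α₁L₁ − α₂L₂)
L₂ − L₁ = 0.99763 − 0.99467 = 2.96×10⁻³ m
α₁L₁ − α₂L₂ = 9.38×10⁻⁶×0.99467 − 31×10⁻⁷×0.99763 = 6.2373516×10⁻⁶ m/K
ΔT = 2.96×10⁻³ / 6.2373516×10⁻⁶ = 474.560 K
T = 12.9 + 474.560 = 487.460 °C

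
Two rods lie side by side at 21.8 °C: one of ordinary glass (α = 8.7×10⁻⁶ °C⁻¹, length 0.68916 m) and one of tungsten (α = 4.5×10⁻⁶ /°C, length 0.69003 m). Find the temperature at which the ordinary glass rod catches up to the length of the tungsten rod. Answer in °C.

T = 322.8 °C

L₁(1 + α₁ΔT) = L₂(1 + α₂ΔT) ⇒ ΔT = (L₂ − L₁)/(α₁L₁ − α₂L₂)
L₂ − L₁ = 0.69003 − 0.68916 = 8.70×10⁻⁴ m
α₁L₁ − α₂L₂ = 8.7×10⁻⁶×0.68916 − 4.5×10⁻⁶×0.69003 = 2.890557×10⁻⁶ m/K
ΔT = 8.70×10⁻⁴ / 2.890557×10⁻⁶ = 300.980 K
T = 21.8 + 300.980 = 322.780 °C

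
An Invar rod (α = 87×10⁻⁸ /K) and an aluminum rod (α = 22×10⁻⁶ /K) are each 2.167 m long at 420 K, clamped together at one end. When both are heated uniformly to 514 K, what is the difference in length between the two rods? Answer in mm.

ΔT = 94 K
Invar: ΔL = 87×10⁻⁸ × 2.167 m × 94 = 1.7722×10⁻⁴ m = 0.17722 mm
aluminum: ΔL = 22×10⁻⁶ × 2.167 m × 94 = 4.4814×10⁻³ m = 4.4814 mm
difference = 4.4814 − 0.17722 = 4.30418 mm

4.30 mm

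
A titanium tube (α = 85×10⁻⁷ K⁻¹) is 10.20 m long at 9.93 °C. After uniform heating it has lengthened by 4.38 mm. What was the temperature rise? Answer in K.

ΔT = 50.5 K

ΔL = αL₀ΔT ⇒ ΔT = ΔL / (αL₀)
ΔT = 4.38×10⁻³ m / (85×10⁻⁷ × 10.20 m) = 50.519 K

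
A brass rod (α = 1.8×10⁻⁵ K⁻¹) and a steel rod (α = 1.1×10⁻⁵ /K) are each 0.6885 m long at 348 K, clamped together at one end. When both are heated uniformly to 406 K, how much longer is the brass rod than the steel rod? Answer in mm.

ΔT = 58 K
brass: ΔL = 1.8×10⁻⁵ × 0.6885 m × 58 = 7.1879×10⁻⁴ m = 0.71879 mm
steel: ΔL = 1.1×10⁻⁵ × 0.6885 m × 58 = 4.3926×10⁻⁴ m = 0.43926 mm
difference = 0.71879 − 0.43926 = 0.27953 mm

0.280 mm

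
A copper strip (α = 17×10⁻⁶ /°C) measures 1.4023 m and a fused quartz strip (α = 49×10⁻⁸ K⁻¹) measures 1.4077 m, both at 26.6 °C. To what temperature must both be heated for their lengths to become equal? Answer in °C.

T = 259.9 °C

Equal length when α₁L₁ΔT − α₂L₂ΔT = L₂ − L₁ = 5.40×10⁻³ m
α₁L₁ = 2.38391×10⁻⁵, α₂L₂ = 6.89773×10⁻⁷ → Δ(αL) = 2.3149327×10⁻⁵ m/K
ΔT = 5.40×10⁻³ / 2.3149327×10⁻⁵ = 233.268 K, so T = 26.6 + 233.268 = 259.868 °C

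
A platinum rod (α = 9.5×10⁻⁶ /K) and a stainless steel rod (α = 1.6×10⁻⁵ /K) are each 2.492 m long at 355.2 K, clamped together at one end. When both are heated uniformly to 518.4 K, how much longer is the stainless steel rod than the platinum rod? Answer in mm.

ΔT = 163.2 K
platinum: ΔL = 9.5×10⁻⁶ × 2.492 m × 163.2 = 3.8636×10⁻³ m = 3.8636 mm
stainless steel: ΔL = 1.6×10⁻⁵ × 2.492 m × 163.2 = 6.5071×10⁻³ m = 6.5071 mm
difference = 6.5071 − 3.8636 = 2.6435 mm

2.64 mm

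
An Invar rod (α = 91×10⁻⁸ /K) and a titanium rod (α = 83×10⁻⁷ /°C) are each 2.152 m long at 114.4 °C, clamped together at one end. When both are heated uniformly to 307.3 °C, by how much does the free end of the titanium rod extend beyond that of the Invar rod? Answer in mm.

3.07 mm

ΔT = 192.9 K
Invar: ΔL = 91×10⁻⁸ × 2.152 m × 192.9 = 3.7776×10⁻⁴ m = 0.37776 mm
titanium: ΔL = 83×10⁻⁷ × 2.152 m × 192.9 = 3.4455×10⁻³ m = 3.4455 mm
difference = 3.4455 − 0.37776 = 3.06774 mm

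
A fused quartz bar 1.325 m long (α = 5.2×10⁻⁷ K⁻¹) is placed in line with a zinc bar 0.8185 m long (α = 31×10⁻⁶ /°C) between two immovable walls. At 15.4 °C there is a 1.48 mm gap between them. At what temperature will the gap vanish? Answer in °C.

T = 72.2 °C

Gap closes when ΔL₁ + ΔL₂ = 1.48 mm = 1.48×10⁻³ m
(α₁L₁ + α₂L₂)ΔT = g
α₁L₁ + α₂L₂ = 5.2×10⁻⁷×1.325 + 31×10⁻⁶×0.8185 = 2.60625×10⁻⁵ m/K
ΔT = 1.48×10⁻³ / 2.60625×10⁻⁵ = 56.787 K
T = 15.4 + 56.787 = 72.187 °C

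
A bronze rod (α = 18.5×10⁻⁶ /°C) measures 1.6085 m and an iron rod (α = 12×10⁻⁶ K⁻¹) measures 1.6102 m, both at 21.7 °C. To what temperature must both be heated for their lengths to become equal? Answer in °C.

L₁(1 + α₁ΔT) = L₂(1 + α₂ΔT) ⇒ ΔT = (L₂ − L₁)/(α₁L₁ − α₂L₂)
L₂ − L₁ = 1.6102 − 1.6085 = 1.70×10⁻³ m
α₁L₁ − α₂L₂ = 18.5×10⁻⁶×1.6085 − 12×10⁻⁶×1.6102 = 1.043485×10⁻⁵ m/K
ΔT = 1.70×10⁻³ / 1.043485×10⁻⁵ = 162.916 K
T = 21.7 + 162.916 = 184.616 °C

T = 184.6 °C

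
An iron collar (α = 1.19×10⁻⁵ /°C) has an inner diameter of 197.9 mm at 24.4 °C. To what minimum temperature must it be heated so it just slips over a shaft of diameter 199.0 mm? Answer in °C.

Required Δd = 199.0 − 197.9 = 1.1 mm
Δd = αd₀ΔT ⇒ ΔT = Δd/(αd₀) = 1.1 / (1.19×10⁻⁵ × 197.9) = 467.09 K
T_min = 24.4 + 467.09 = 491.49 °C

T = 491 °C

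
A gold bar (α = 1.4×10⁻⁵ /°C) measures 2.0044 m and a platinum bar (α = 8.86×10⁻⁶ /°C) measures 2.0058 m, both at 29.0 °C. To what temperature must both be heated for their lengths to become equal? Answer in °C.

T = 165.1 °C

L₁(1 + α₁ΔT) = L₂(1 + α₂ΔT) ⇒ ΔT = (L₂ − L₁)/(α₁L₁ − α₂L₂)
L₂ − L₁ = 2.0058 − 2.0044 = 1.40×10⁻³ m
α₁L₁ − α₂L₂ = 1.4×10⁻⁵×2.0044 − 8.86×10⁻⁶×2.0058 = 1.0290212×10⁻⁵ m/K
ΔT = 1.40×10⁻³ / 1.0290212×10⁻⁵ = 136.052 K
T = 29.0 + 136.052 = 165.052 °C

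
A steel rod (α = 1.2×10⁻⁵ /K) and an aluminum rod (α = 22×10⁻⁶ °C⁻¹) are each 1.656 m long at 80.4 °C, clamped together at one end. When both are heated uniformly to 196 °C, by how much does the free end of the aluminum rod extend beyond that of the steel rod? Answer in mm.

1.91 mm

ΔT = 115.6 K
steel: ΔL = 1.2×10⁻⁵ × 1.656 m × 115.6 = 2.2972×10⁻³ m = 2.2972 mm
aluminum: ΔL = 22×10⁻⁶ × 1.656 m × 115.6 = 4.2115×10⁻³ m = 4.2115 mm
difference = 4.2115 − 2.2972 = 1.9143 mm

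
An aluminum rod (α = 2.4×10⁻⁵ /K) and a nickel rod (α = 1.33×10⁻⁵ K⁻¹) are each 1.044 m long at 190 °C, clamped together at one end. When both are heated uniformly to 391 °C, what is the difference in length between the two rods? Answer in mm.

2.25 mm

ΔT = 201 K
aluminum: ΔL = 2.4×10⁻⁵ × 1.044 m × 201 = 5.0363×10⁻³ m = 5.0363 mm
nickel: ΔL = 1.33×10⁻⁵ × 1.044 m × 201 = 2.7909×10⁻³ m = 2.7909 mm
difference = 5.0363 − 2.7909 = 2.2454 mm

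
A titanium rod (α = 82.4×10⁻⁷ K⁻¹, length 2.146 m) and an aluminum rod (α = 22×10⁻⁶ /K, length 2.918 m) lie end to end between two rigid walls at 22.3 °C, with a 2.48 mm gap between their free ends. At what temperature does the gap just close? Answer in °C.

T = 52.6 °C

Gap closes when ΔL₁ + ΔL₂ = 2.48 mm = 2.48×10⁻³ m
(α₁L₁ + α₂L₂)ΔT = g
α₁L₁ + α₂L₂ = 82.4×10⁻⁷×2.146 + 22×10⁻⁶×2.918 = 8.187904×10⁻⁵ m/K
ΔT = 2.48×10⁻³ / 8.187904×10⁻⁵ = 30.289 K
T = 22.3 + 30.289 = 52.589 °C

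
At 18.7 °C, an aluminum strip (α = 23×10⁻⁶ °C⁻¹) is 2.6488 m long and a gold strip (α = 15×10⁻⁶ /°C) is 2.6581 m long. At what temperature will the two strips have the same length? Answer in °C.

Equal length when α₁L₁ΔT − α₂L₂ΔT = L₂ − L₁ = 9.30×10⁻³ m
α₁L₁ = 6.09224×10⁻⁵, α₂L₂ = 3.98715×10⁻⁵ → Δ(αL) = 2.10509×10⁻⁵ m/K
ΔT = 9.30×10⁻³ / 2.10509×10⁻⁵ = 441.786 K, so T = 18.7 + 441.786 = 460.486 °C

T = 460.5 °C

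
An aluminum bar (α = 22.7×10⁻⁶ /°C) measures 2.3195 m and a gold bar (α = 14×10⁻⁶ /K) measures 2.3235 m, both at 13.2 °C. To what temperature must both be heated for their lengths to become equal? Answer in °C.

T = 212.0 °C

L₁(1 + α₁ΔT) = L₂(1 + α₂ΔT) ⇒ ΔT = (L₂ − L₁)/(α₁L₁ − α₂L₂)
L₂ − L₁ = 2.3235 − 2.3195 = 4.00×10⁻³ m
α₁L₁ − α₂L₂ = 22.7×10⁻⁶×2.3195 − 14×10⁻⁶×2.3235 = 2.012365×10⁻⁵ m/K
ΔT = 4.00×10⁻³ / 2.012365×10⁻⁵ = 198.771 K
T = 13.2 + 198.771 = 211.971 °C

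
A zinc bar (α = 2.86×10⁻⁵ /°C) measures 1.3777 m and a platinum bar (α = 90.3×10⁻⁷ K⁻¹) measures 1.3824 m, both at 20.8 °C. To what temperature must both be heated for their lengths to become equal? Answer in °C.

L₁(1 + α₁ΔT) = L₂(1 + α₂ΔT) ⇒ ΔT = (L₂ − L₁)/(α₁L₁ − α₂L₂)
L₂ − L₁ = 1.3824 − 1.3777 = 4.70×10⁻³ m
α₁L₁ − α₂L₂ = 2.86×10⁻⁵×1.3777 − 90.3×10⁻⁷×1.3824 = 2.6919148×10⁻⁵ m/K
ΔT = 4.70×10⁻³ / 2.6919148×10⁻⁵ = 174.597 K
T = 20.8 + 174.597 = 195.397 °C

T = 195.4 °C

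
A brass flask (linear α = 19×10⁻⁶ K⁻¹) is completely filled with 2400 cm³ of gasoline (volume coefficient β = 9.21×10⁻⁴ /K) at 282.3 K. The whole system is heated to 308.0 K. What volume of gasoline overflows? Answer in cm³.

The flask also expands: β_container ≈ 3α = 5.7×10⁻⁵ /K
Net overflow = V₀(β_liq − 3α_cont)ΔT
β − 3α = 9.21×10⁻⁴ − 5.7×10⁻⁵ = 8.64×10⁻⁴ /K; ΔT = 25.7 K
ΔV = 2400 × 8.64×10⁻⁴ × 25.7 = 53.3 cm³

53.3 cm³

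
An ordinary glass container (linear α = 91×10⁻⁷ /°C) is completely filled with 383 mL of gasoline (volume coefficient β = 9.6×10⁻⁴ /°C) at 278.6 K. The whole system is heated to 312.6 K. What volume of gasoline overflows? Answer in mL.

The container also expands: β_container ≈ 3α = 2.73×10⁻⁵ /K
Net overflow = V₀(β_liq − 3α_cont)ΔT
β − 3α = 9.60×10⁻⁴ − 2.73×10⁻⁵ = 9.327×10⁻⁴ /K; ΔT = 34.0 K
ΔV = 383 × 9.327×10⁻⁴ × 34.0 = 12.1 mL

12.1 mL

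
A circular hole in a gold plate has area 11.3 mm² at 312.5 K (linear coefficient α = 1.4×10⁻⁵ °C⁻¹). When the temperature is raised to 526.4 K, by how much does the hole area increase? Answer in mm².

ΔA = 0.0677 mm²

Area coefficient ≈ 2α; |ΔT| = 213.9 K
ΔA = 2αA₀ΔT = 2(1.4×10⁻⁵)(11.3)(213.9) = 0.0677 mm²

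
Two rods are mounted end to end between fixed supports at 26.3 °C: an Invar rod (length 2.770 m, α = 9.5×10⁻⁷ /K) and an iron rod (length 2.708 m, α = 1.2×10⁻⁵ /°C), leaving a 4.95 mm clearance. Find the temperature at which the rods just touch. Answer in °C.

T = 167 °C

Gap closes when ΔL₁ + ΔL₂ = 4.95 mm = 4.95×10⁻³ m
(α₁L₁ + α₂L₂)ΔT = g
α₁L₁ + α₂L₂ = 9.5×10⁻⁷×2.770 + 1.2×10⁻⁵×2.708 = 3.51275×10⁻⁵ m/K
ΔT = 4.95×10⁻³ / 3.51275×10⁻⁵ = 140.92 K
T = 26.3 + 140.92 = 167.22 °C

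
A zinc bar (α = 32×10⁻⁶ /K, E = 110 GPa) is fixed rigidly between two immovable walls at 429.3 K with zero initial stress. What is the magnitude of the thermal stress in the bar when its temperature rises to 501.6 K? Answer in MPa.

σ = 254 MPa

Fully constrained: the free strain ε = αΔT is blocked, so σ = Eε = EαΔT.
|ΔT| = 72.3 K
σ = 110×10⁹ × 32×10⁻⁶ × 72.3 = 2.54×10⁸ Pa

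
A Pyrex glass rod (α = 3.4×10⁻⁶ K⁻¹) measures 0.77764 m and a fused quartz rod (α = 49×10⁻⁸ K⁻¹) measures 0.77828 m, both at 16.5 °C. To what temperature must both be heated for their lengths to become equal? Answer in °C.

T = 299.4 °C

Equal length when α₁L₁ΔT − α₂L₂ΔT = L₂ − L₁ = 6.40×10⁻⁴ m
α₁L₁ = 2.643976×10⁻⁶, α₂L₂ = 3.813572×10⁻⁷ → Δ(αL) = 2.2626188×10⁻⁶ m/K
ΔT = 6.40×10⁻⁴ / 2.2626188×10⁻⁶ = 282.858 K, so T = 16.5 + 282.858 = 299.358 °C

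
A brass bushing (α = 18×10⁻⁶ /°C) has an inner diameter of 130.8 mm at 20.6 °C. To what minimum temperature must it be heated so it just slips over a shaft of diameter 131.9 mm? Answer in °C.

Required Δd = 131.9 − 130.8 = 1.1 mm
Δd = αd₀ΔT ⇒ ΔT = Δd/(αd₀) = 1.1 / (18×10⁻⁶ × 130.8) = 467.21 K
T_min = 20.6 + 467.21 = 487.81 °C

T = 488 °C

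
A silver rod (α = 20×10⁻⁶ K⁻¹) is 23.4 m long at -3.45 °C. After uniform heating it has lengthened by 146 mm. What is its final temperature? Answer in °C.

ΔL = αL₀ΔT ⇒ ΔT = ΔL / (αL₀)
ΔT = 146×10⁻³ m / (20×10⁻⁶ × 23.4 m) = 311.97 K
T = -3.45 + 311.97 = 308.52 °C

T = 309 °C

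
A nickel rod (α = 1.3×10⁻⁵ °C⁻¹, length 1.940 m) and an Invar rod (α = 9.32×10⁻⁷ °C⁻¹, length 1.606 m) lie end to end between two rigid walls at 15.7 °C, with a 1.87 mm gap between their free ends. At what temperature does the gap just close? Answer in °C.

T = 85.7 °C

Gap closes when ΔL₁ + ΔL₂ = 1.87 mm = 1.87×10⁻³ m
(α₁L₁ + α₂L₂)ΔT = g
α₁L₁ + α₂L₂ = 1.3×10⁻⁵×1.940 + 9.32×10⁻⁷×1.606 = 2.6716792×10⁻⁵ m/K
ΔT = 1.87×10⁻³ / 2.6716792×10⁻⁵ = 69.993 K
T = 15.7 + 69.993 = 85.693 °C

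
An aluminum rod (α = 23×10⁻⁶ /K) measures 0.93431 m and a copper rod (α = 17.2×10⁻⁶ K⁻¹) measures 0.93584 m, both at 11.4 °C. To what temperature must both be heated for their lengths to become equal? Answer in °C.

Equal length when α₁L₁ΔT − α₂L₂ΔT = L₂ − L₁ = 1.53×10⁻³ m
α₁L₁ = 2.148913×10⁻⁵, α₂L₂ = 1.6096448×10⁻⁵ → Δ(αL) = 5.392682×10⁻⁶ m/K
ΔT = 1.53×10⁻³ / 5.392682×10⁻⁶ = 283.718 K, so T = 11.4 + 283.718 = 295.118 °C

T = 295.1 °C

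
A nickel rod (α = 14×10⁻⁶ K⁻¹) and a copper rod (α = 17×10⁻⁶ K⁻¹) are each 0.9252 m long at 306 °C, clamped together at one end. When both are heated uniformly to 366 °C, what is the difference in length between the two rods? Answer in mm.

ΔT = 60 K
nickel: ΔL = 14×10⁻⁶ × 0.9252 m × 60 = 7.7717×10⁻⁴ m = 0.77717 mm
copper: ΔL = 17×10⁻⁶ × 0.9252 m × 60 = 9.4370×10⁻⁴ m = 0.94370 mm
difference = 0.94370 − 0.77717 = 0.16653 mm

0.167 mm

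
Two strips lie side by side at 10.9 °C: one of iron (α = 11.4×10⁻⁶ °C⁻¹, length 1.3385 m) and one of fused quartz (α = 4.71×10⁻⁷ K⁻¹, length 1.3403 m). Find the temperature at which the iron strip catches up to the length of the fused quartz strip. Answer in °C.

T = 134.0 °C

Equal length when α₁L₁ΔT − α₂L₂ΔT = L₂ − L₁ = 1.80×10⁻³ m
α₁L₁ = 1.52589×10⁻⁵, α₂L₂ = 6.312813×10⁻⁷ → Δ(αL) = 1.46276187×10⁻⁵ m/K
ΔT = 1.80×10⁻³ / 1.46276187×10⁻⁵ = 123.055 K, so T = 10.9 + 123.055 = 133.955 °C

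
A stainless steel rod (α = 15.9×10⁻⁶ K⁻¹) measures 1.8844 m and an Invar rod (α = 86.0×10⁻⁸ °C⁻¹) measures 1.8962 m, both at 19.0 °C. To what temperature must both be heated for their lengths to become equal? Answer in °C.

T = 435.5 °C

Equal length when α₁L₁ΔT − α₂L₂ΔT = L₂ − L₁ = 1.18×10⁻² m
α₁L₁ = 2.996196×10⁻⁵, α₂L₂ = 1.630732×10⁻⁶ → Δ(αL) = 2.8331228×10⁻⁵ m/K
ΔT = 1.18×10⁻² / 2.8331228×10⁻⁵ = 416.502 K, so T = 19.0 + 416.502 = 435.502 °C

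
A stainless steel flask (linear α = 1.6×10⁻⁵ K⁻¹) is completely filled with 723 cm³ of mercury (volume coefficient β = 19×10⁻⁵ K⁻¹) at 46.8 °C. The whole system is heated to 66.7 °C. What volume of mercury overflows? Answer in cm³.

2.04 cm³

The flask also expands: β_container ≈ 3α = 4.8×10⁻⁵ /K
Net overflow = V₀(β_liq − 3α_cont)ΔT
β − 3α = 1.90×10⁻⁴ − 4.8×10⁻⁵ = 1.42×10⁻⁴ /K; ΔT = 19.9 K
ΔV = 723 × 1.42×10⁻⁴ × 19.9 = 2.04 cm³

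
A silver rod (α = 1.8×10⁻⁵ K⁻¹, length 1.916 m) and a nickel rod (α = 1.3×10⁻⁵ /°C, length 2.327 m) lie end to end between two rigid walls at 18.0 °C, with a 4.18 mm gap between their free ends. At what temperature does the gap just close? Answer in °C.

T = 82.6 °C

α₁L₁ = 3.4488×10⁻⁵ m/K, α₂L₂ = 3.0251×10⁻⁵ m/K → total 6.4739×10⁻⁵ m/K
ΔT = g/(α₁L₁+α₂L₂) = 4.18×10⁻³ / 6.4739×10⁻⁵ = 64.567 K
T = 18.0 + 64.567 = 82.567 °C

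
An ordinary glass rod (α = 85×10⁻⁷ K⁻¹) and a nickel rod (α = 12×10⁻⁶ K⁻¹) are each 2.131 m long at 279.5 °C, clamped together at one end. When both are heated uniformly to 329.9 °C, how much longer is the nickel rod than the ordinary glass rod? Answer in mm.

ΔT = 50.4 K
ordinary glass: ΔL = 85×10⁻⁷ × 2.131 m × 50.4 = 9.1292×10⁻⁴ m = 0.91292 mm
nickel: ΔL = 12×10⁻⁶ × 2.131 m × 50.4 = 1.2888×10⁻³ m = 1.2888 mm
difference = 1.2888 − 0.91292 = 0.37588 mm

0.376 mm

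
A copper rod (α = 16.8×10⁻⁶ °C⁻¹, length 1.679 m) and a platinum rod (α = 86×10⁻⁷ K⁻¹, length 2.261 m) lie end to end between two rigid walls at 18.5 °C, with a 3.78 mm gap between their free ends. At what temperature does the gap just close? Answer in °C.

T = 97.8 °C

Gap closes when ΔL₁ + ΔL₂ = 3.78 mm = 3.78×10⁻³ m
(α₁L₁ + α₂L₂)ΔT = g
α₁L₁ + α₂L₂ = 16.8×10⁻⁶×1.679 + 86×10⁻⁷×2.261 = 4.76518×10⁻⁵ m/K
ΔT = 3.78×10⁻³ / 4.76518×10⁻⁵ = 79.325 K
T = 18.5 + 79.325 = 97.825 °C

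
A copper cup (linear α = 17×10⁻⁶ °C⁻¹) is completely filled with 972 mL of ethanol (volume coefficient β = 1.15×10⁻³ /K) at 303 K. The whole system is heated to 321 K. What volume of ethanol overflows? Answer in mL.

The cup also expands: β_container ≈ 3α = 5.1×10⁻⁵ /K
Net overflow = V₀(β_liq − 3α_cont)ΔT
β − 3α = 1.15×10⁻³ − 5.1×10⁻⁵ = 1.099×10⁻³ /K; ΔT = 18 K
ΔV = 972 × 1.099×10⁻³ × 18 = 19.2 mL

19.2 mL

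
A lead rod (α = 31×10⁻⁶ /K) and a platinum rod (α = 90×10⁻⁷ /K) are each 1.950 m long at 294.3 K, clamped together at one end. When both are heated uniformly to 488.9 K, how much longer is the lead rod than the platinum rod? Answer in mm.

ΔT = 194.6 K
lead: ΔL = 31×10⁻⁶ × 1.950 m × 194.6 = 1.1764×10⁻² m = 11.764 mm
platinum: ΔL = 90×10⁻⁷ × 1.950 m × 194.6 = 3.4152×10⁻³ m = 3.4152 mm
difference = 11.764 − 3.4152 = 8.3488 mm

8.35 mm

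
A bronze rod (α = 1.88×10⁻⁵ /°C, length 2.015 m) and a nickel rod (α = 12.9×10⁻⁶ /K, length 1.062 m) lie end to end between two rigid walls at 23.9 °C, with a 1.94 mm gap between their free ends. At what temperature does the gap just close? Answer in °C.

Gap closes when ΔL₁ + ΔL₂ = 1.94 mm = 1.94×10⁻³ m
(α₁L₁ + α₂L₂)ΔT = g
α₁L₁ + α₂L₂ = 1.88×10⁻⁵×2.015 + 12.9×10⁻⁶×1.062 = 5.15818×10⁻⁵ m/K
ΔT = 1.94×10⁻³ / 5.15818×10⁻⁵ = 37.610 K
T = 23.9 + 37.610 = 61.510 °C

T = 61.5 °C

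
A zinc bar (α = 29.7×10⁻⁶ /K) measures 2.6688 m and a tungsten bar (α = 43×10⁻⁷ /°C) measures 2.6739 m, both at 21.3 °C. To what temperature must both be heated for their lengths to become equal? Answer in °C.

L₁(1 + α₁ΔT) = L₂(1 + α₂ΔT) ⇒ ΔT = (L₂ − L₁)/(α₁L₁ − α₂L₂)
L₂ − L₁ = 2.6739 − 2.6688 = 5.10×10⁻³ m
α₁L₁ − α₂L₂ = 29.7×10⁻⁶×2.6688 − 43×10⁻⁷×2.6739 = 6.776559×10⁻⁵ m/K
ΔT = 5.10×10⁻³ / 6.776559×10⁻⁵ = 75.2594 K
T = 21.3 + 75.2594 = 96.5594 °C

T = 96.56 °C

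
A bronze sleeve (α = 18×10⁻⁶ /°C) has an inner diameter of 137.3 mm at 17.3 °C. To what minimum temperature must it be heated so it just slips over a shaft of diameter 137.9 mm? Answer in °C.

T = 260 °C

Required Δd = 137.9 − 137.3 = 0.6 mm
Δd = αd₀ΔT ⇒ ΔT = Δd/(αd₀) = 0.6 / (18×10⁻⁶ × 137.3) = 242.78 K
T_min = 17.3 + 242.78 = 260.08 °C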